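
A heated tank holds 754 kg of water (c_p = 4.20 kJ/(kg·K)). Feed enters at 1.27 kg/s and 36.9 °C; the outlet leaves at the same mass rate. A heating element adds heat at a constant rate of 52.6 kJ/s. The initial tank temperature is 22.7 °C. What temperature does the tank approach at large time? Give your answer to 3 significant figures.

Energy balance: M c_p dT/dt = ṁ c_p (T_in − T) + 52.6.
At steady state dT/dt = 0 ⇒ T_ss = T_in + Q̇/(ṁ c_p) = 36.9 + 52.6/(1.27·4.20) = 46.761 °C.

46.8 °C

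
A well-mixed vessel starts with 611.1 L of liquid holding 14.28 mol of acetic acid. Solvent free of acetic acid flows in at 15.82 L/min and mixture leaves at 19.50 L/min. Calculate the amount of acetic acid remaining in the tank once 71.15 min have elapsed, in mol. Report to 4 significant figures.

Total volume: dV/dt = Q_in − Q_out = -3.68000 L/min, so V(t) = 611.1 − 3.68000 t and V(71.15) = 349.268 L.
Solute balance: dm/dt = 0 − Q_out C = −Q_out m/V(t).
Separate: dm/m = −Q_out dt/V(t) ⇒ ln(m/m₀) = −(Q_out/(Q_in−Q_out)) ln(V/V₀).
m = m₀ (V₀/V)^(Q_out/(Q_in−Q_out)) = 14.28 × (611.1/349.268)^(-5.29891) = 0.736782 mol.

0.7368 mol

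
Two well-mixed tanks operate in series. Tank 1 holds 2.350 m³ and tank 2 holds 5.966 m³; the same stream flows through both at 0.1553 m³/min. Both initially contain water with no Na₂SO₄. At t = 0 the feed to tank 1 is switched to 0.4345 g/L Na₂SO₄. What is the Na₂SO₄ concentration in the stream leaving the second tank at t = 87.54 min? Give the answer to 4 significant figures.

Species balance on tank i: dCᵢ/dt = (Cᵢ₋₁ − Cᵢ)/τᵢ with τᵢ = Vᵢ/Q.
τ₁ = 2.350/0.1553 = 15.1320 min; τ₂ = 5.966/0.1553 = 38.4160 min.
Solving the cascade with C₁(0)=C₂(0)=0 gives C₂(t) = C_in[1 − (τ₁ e^(−t/τ₁) − τ₂ e^(−t/τ₂))/(τ₁ − τ₂)].
At t = 87.54: e^(−t/τ₁) = 0.00307303, e^(−t/τ₂) = 0.102413.
C₂ = 0.4345·[1 − (15.1320·0.00307303 − 38.4160·0.102413)/(-23.2840)] = 0.4345·0.833027 = 0.361950 g/L.

0.3620 g/L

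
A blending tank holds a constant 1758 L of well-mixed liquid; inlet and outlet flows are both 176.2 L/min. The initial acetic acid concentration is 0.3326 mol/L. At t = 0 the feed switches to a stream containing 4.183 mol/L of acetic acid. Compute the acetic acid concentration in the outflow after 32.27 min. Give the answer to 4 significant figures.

4.031 mol/L

Transient balance on the dissolved component: V dC/dt = Q(C_in − C).
Rewrite as dC/dt + C/τ = C_in/τ, τ = V/Q = 9.97730 min.
This is linear first-order; C(t) = C_in + (C₀ − C_in) e^(−t/τ).
C(32.27) = 4.183 + (0.3326 − 4.183)·e^(−32.27/9.97730) = 4.183 + (-3.85040)·0.0393861 = 4.03135 mol/L.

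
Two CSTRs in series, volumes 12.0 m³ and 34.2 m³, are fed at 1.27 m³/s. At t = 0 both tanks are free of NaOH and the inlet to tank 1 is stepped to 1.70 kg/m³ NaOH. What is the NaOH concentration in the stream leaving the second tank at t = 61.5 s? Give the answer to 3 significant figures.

Each tank obeys Vᵢ dCᵢ/dt = Q(Cᵢ₋₁ − Cᵢ), so τᵢ = Vᵢ/Q.
τ₁ = 12.0/1.27 = 9.4488 s; τ₂ = 34.2/1.27 = 26.929 s.
Tank 1: C₁ = C_in(1 − e^(−t/τ₁)). Tank 2 (τ₁ ≠ τ₂): C₂ = C_in[1 − (τ₁ e^(−t/τ₁) − τ₂ e^(−t/τ₂))/(τ₁ − τ₂)].
At t = 61.5: e^(−t/τ₁) = 0.0014903, e^(−t/τ₂) = 0.10190.
C₂ = 1.70·[1 − (9.4488·0.0014903 − 26.929·0.10190)/(-17.480)] = 1.70·0.84383 = 1.4345 kg/m³.

1.43 kg/m³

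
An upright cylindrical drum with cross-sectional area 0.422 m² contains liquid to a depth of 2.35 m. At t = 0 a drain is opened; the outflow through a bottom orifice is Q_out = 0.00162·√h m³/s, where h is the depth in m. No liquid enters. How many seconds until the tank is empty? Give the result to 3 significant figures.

Accumulation of liquid (constant cross-section A): A dh/dt = −0.00162 √h.
Separate and integrate: 2(√h − √h₀) = −(0.00162/A) t.
Set h = 0: 2√h₀ = (0.00162/A) t_empty ⇒ t_empty = 2A√h₀/0.00162.
t_empty = 2·0.422·√2.35/0.00162 = 0.84400·1.5330/0.00162 = 798.66 s.

799 s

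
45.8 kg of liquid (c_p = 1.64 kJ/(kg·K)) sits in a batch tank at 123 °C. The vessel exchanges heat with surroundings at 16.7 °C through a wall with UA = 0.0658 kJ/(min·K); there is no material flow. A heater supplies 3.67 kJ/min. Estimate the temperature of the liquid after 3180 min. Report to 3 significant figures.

75.6 °C

M c_p dT/dt = −UA(T − T_amb) + Q̇.
dT/dt = (T_ss − T)/τ with T_ss = T_amb + Q̇/UA = 16.7 + 3.67/0.0658 = 72.475 °C, τ = M c_p/UA = 45.8·1.64/0.0658 = 1141.5 min.
This is linear first-order; T(t) = T_ss + (T₀ − T_ss) e^(−t/τ).
T(3180) = 72.475 + (50.525)·0.061682 = 75.592 °C.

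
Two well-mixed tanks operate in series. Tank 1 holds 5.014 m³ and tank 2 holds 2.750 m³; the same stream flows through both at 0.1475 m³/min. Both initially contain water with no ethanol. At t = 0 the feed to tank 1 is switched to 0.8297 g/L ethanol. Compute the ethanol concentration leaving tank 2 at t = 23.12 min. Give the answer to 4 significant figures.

Time constants: τᵢ = Vᵢ/Q for each well-mixed tank.
τ₁ = 5.014/0.1475 = 33.9932 min; τ₂ = 2.750/0.1475 = 18.6441 min.
Tank 1: C₁ = C_in(1 − e^(−t/τ₁)). Tank 2 (τ₁ ≠ τ₂): C₂ = C_in[1 − (τ₁ e^(−t/τ₁) − τ₂ e^(−t/τ₂))/(τ₁ − τ₂)].
At t = 23.12: e^(−t/τ₁) = 0.506548, e^(−t/τ₂) = 0.289363.
C₂ = 0.8297·[1 − (33.9932·0.506548 − 18.6441·0.289363)/(15.3492)] = 0.8297·0.229645 = 0.190536 g/L.

0.1905 g/L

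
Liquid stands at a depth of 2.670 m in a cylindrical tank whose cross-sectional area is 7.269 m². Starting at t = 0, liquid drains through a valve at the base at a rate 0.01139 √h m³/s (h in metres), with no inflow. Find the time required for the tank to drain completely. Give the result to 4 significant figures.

2086 s

A dh/dt = −Q_out = −0.01139 √h.
Separate and integrate: 2(√h − √h₀) = −(0.01139/A) t.
Set h = 0: 2√h₀ = (0.01139/A) t_empty ⇒ t_empty = 2A√h₀/0.01139.
t_empty = 2·7.269·√2.670/0.01139 = 14.5380·1.63401/0.01139 = 2085.63 s.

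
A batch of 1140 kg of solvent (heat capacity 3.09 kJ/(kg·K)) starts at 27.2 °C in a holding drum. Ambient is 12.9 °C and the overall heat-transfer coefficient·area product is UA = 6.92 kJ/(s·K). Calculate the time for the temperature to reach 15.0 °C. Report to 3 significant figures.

977 s

Heat balance on the well-mixed liquid: M c_p dT/dt = −UA(T − T_amb).
τ = M c_p/UA = 509.05 s; T_ss = T_amb = 12.900 °C.
T(t) = T_ss + (T₀ − T_ss)e^(−t/τ); set T = 15.0:
t = −τ ln[(T − T_ss)/(T₀ − T_ss)] = −509.05 · ln(0.14685) = 976.51 s.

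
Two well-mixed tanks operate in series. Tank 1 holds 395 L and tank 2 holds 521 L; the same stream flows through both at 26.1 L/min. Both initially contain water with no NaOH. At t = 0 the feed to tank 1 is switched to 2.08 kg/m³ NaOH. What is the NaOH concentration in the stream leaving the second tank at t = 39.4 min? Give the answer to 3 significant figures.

1.37 kg/m³

Time constants: τᵢ = Vᵢ/Q for each well-mixed tank.
τ₁ = 395/26.1 = 15.134 min; τ₂ = 521/26.1 = 19.962 min.
Tank 1: C₁ = C_in(1 − e^(−t/τ₁)). Tank 2 (τ₁ ≠ τ₂): C₂ = C_in[1 − (τ₁ e^(−t/τ₁) − τ₂ e^(−t/τ₂))/(τ₁ − τ₂)].
At t = 39.4: e^(−t/τ₁) = 0.074022, e^(−t/τ₂) = 0.13893.
C₂ = 2.08·[1 − (15.134·0.074022 − 19.962·0.13893)/(-4.8276)] = 2.08·0.65759 = 1.3678 kg/m³.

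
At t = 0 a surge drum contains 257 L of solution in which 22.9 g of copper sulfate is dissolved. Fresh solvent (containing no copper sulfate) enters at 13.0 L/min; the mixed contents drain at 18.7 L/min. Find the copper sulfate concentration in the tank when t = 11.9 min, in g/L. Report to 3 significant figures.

Total volume: dV/dt = Q_in − Q_out = -5.7000 L/min, so V(t) = 257 − 5.7000 t and V(11.9) = 189.17 L.
No copper sulfate enters, so dm/dt = −Q_out · (m/V).
Separate: dm/m = −Q_out dt/V(t) ⇒ ln(m/m₀) = −(Q_out/(Q_in−Q_out)) ln(V/V₀).
m = m₀ (V₀/V)^(Q_out/(Q_in−Q_out)) = 22.9 × (257/189.17)^(-3.2807) = 8.3799 g.
C = m/V = 8.3799/189.17 = 0.044298 g/L.

0.0443 g/L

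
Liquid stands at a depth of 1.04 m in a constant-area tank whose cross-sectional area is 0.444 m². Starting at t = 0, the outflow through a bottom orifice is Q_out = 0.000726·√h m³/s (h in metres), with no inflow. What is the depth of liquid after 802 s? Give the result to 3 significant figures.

With no inflow, A dh/dt = −0.000726 √h.
Separate and integrate: 2(√h − √h₀) = −(0.000726/A) t.
√h = √1.04 − 0.000726·802/(2·0.444) = 1.0198 − 0.65569 = 0.36411.
h = 0.36411² = 0.13258 m.

0.133 m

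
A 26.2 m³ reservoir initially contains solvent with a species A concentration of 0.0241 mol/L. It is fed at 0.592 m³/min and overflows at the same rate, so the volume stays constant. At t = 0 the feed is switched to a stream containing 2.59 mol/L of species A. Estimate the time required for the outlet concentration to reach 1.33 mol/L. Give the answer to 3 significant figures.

Mass balance on the solute (V constant): V dC/dt = Q(C_in − C), so τ = V/Q = 44.257 min.
C(t) = C_in + (C₀ − C_in) e^(−t/τ). Set C = 1.33 and solve for t:
e^(−t/τ) = (C − C_in)/(C₀ − C_in) = (1.33 − 2.59)/(0.0241 − 2.59) = 0.49106
t = −τ ln(…) = 44.257 × 0.71120 = 31.475 min.

31.5 min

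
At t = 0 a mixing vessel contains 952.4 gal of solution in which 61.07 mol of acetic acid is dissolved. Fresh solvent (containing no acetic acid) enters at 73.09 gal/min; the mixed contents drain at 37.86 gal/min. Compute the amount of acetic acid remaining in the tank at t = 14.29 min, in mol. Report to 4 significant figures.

Total volume: dV/dt = Q_in − Q_out = 35.2300 gal/min, so V(t) = 952.4 + 35.2300 t and V(14.29) = 1455.84 gal.
Species balance (pure solvent in): dm/dt = −Q_out · m/V(t).
dm/m = −Q_out dt/(V₀ + 35.2300 t); integrating gives ln(m/m₀) = −(Q_out/(Q_in−Q_out)) ln(V/V₀).
m = m₀ (V₀/V)^(Q_out/(Q_in−Q_out)) = 61.07 × (952.4/1455.84)^(1.07465) = 38.7059 mol.

38.71 mol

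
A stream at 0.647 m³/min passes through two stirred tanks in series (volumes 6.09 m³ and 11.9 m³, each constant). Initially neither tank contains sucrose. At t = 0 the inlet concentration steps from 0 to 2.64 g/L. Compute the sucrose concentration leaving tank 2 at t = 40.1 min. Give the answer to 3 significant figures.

Species balance on tank i: dCᵢ/dt = (Cᵢ₋₁ − Cᵢ)/τᵢ with τᵢ = Vᵢ/Q.
τ₁ = 6.09/0.647 = 9.4127 min; τ₂ = 11.9/0.647 = 18.393 min.
Solving the cascade with C₁(0)=C₂(0)=0 gives C₂(t) = C_in[1 − (τ₁ e^(−t/τ₁) − τ₂ e^(−t/τ₂))/(τ₁ − τ₂)].
At t = 40.1: e^(−t/τ₁) = 0.014119, e^(−t/τ₂) = 0.11302.
C₂ = 2.64·[1 − (9.4127·0.014119 − 18.393·0.11302)/(-8.9799)] = 2.64·0.78332 = 2.0680 g/L.

2.07 g/L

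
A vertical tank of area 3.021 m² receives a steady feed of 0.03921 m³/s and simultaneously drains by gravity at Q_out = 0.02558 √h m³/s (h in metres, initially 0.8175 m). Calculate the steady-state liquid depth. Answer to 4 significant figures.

2.350 m

Volume balance on the tank: A dh/dt = Q_in − 0.02558 √h. At steady state dh/dt = 0:
Q_in = 0.02558 √h_ss ⇒ √h_ss = 0.03921/0.02558 = 1.53284.
h_ss = 1.53284² = 2.34959 m. (Since h₀ = 0.8175 m < h_ss, the level will rise toward this value.)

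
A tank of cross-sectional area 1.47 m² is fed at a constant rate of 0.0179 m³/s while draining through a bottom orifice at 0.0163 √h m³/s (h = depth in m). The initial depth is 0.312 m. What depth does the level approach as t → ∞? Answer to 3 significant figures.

1.21 m

A dh/dt = Q_in − 0.0163 √h. Steady state requires inflow = outflow:
Q_in = 0.0163 √h_ss ⇒ √h_ss = 0.0179/0.0163 = 1.0982.
h_ss = 1.0982² = 1.2060 m. (Since h₀ = 0.312 m < h_ss, the level will rise toward this value.)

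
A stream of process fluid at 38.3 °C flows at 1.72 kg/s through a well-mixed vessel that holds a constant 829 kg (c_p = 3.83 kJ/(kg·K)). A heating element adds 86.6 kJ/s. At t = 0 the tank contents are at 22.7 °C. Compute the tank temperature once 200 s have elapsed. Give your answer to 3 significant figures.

32.5 °C

Unsteady energy balance on the tank contents: M c_p dT/dt = ṁ c_p (T_in − T) + 86.6.
Rearrange: dT/dt = (T_ss − T)/τ with τ = M/ṁ = 481.98 s and T_ss = T_in + Q̇/(ṁ c_p) = 51.446 °C.
Solution: T(t) = T_ss + (T₀ − T_ss) e^(−t/τ).
T(200) = 51.446 + (-28.746)·e^(−200/481.98) = 51.446 + (-28.746)·0.66037 = 32.463 °C.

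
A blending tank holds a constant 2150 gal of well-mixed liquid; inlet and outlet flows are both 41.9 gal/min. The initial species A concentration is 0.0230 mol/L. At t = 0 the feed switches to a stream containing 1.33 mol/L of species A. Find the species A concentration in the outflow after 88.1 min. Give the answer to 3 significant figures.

1.10 mol/L

Unsteady species balance (constant V, well mixed): V dC/dt = Q(C_in − C).
Time constant τ = V/Q = 2150/41.9 = 51.313 min.
This is linear first-order; C(t) = C_in + (C₀ − C_in) e^(−t/τ).
C(88.1) = 1.33 + (0.0230 − 1.33)·e^(−88.1/51.313) = 1.33 + (-1.3070)·0.17962 = 1.0952 mol/L.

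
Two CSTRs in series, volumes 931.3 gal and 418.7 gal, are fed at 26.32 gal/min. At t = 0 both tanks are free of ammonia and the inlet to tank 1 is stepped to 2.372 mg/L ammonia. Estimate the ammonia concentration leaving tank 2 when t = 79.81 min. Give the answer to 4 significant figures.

1.933 mg/L

Each tank obeys Vᵢ dCᵢ/dt = Q(Cᵢ₋₁ − Cᵢ), so τᵢ = Vᵢ/Q.
τ₁ = 931.3/26.32 = 35.3837 min; τ₂ = 418.7/26.32 = 15.9081 min.
Solving the cascade with C₁(0)=C₂(0)=0 gives C₂(t) = C_in[1 − (τ₁ e^(−t/τ₁) − τ₂ e^(−t/τ₂))/(τ₁ − τ₂)].
At t = 79.81: e^(−t/τ₁) = 0.104815, e^(−t/τ₂) = 0.00662467.
C₂ = 2.372·[1 − (35.3837·0.104815 − 15.9081·0.00662467)/(19.4757)] = 2.372·0.814981 = 1.93314 mg/L.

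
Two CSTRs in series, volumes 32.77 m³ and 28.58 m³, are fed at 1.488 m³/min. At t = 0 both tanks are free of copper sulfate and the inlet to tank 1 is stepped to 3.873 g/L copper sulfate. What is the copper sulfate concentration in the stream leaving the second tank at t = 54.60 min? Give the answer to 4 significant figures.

Species balance on tank i: dCᵢ/dt = (Cᵢ₋₁ − Cᵢ)/τᵢ with τᵢ = Vᵢ/Q.
τ₁ = 32.77/1.488 = 22.0228 min; τ₂ = 28.58/1.488 = 19.2070 min.
Tank 1: C₁ = C_in(1 − e^(−t/τ₁)). Tank 2 (τ₁ ≠ τ₂): C₂ = C_in[1 − (τ₁ e^(−t/τ₁) − τ₂ e^(−t/τ₂))/(τ₁ − τ₂)].
At t = 54.60: e^(−t/τ₁) = 0.0838066, e^(−t/τ₂) = 0.0582672.
C₂ = 3.873·[1 − (22.0228·0.0838066 − 19.2070·0.0582672)/(2.81586)] = 3.873·0.741989 = 2.87372 g/L.

2.874 g/L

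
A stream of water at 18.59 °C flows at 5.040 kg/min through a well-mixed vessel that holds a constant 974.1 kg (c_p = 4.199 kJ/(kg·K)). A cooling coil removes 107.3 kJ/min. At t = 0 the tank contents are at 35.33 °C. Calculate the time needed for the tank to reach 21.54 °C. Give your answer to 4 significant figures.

Unsteady energy balance on the tank contents: M c_p dT/dt = ṁ c_p (T_in − T) − 107.3.
τ = M/ṁ = 193.274 min; T_ss = T_in − Q̇/(ṁ c_p) = 13.5198 °C.
T(t) = T_ss + (T₀ − T_ss) e^(−t/τ). Set T = 21.54:
e^(−t/τ) = (21.54 − 13.5198)/(35.33 − 13.5198) = 0.367726
t = −193.274 · ln(0.367726) = 193.354 min.

193.4 min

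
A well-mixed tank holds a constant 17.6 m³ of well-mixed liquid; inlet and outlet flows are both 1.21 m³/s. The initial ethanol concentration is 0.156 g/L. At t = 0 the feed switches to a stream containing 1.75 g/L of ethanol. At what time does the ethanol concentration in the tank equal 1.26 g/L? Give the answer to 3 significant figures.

17.2 s

Accumulation = in − out for the solute gives V dC/dt = Q(C_in − C), so τ = V/Q = 14.545 s.
C(t) = C_in + (C₀ − C_in) e^(−t/τ). Set C = 1.26 and solve for t:
e^(−t/τ) = (C − C_in)/(C₀ − C_in) = (1.26 − 1.75)/(0.156 − 1.75) = 0.30740
t = −τ ln(…) = 14.545 × 1.1796 = 17.158 s.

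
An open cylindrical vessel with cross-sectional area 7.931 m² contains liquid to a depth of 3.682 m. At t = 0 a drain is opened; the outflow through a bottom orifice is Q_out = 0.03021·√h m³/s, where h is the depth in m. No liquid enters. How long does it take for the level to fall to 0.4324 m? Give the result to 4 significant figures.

A dh/dt = −Q_out = −0.03021 √h.
∫ h^(−1/2) dh = −(0.03021/A) ∫ dt, giving 2√h = 2√h₀ − (0.03021/A) t.
t = 2A(√h₀ − √h)/0.03021 = 2·7.931·(√3.682 − √0.4324)/0.03021
  = 15.8620 × (1.91885 − 0.657571) / 0.03021 = 662.246 s.

662.2 s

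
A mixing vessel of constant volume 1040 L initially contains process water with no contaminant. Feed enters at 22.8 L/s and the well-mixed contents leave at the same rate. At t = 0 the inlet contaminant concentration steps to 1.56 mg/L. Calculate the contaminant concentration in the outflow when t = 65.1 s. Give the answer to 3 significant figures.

Unsteady species balance (constant V, well mixed): V dC/dt = Q(C_in − C).
Rewrite as dC/dt + C/τ = C_in/τ, τ = V/Q = 45.614 s.
C approaches C_in exponentially: C(t) = C_in + (C₀ − C_in) e^(−t/τ).
C(65.1) = 1.56 + (0 − 1.56)·e^(−65.1/45.614) = 1.56 + (-1.5600)·0.23998 = 1.1856 mg/L.

1.19 mg/L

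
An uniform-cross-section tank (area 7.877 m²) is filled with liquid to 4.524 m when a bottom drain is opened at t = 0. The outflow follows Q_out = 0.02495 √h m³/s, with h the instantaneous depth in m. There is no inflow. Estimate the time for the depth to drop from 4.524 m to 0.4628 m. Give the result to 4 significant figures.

913.5 s

With no inflow, A dh/dt = −0.02495 √h.
∫ h^(−1/2) dh = −(0.02495/A) ∫ dt, giving 2√h = 2√h₀ − (0.02495/A) t.
t = 2A(√h₀ − √h)/0.02495 = 2·7.877·(√4.524 − √0.4628)/0.02495
  = 15.7540 × (2.12697 − 0.680294) / 0.02495 = 913.464 s.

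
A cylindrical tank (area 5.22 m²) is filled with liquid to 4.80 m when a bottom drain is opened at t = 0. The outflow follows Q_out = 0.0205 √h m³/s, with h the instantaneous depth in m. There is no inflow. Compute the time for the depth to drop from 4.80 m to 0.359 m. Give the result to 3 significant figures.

Unsteady balance on liquid volume: A dh/dt = −0.0205 √h.
∫ h^(−1/2) dh = −(0.0205/A) ∫ dt, giving 2√h = 2√h₀ − (0.0205/A) t.
t = 2A(√h₀ − √h)/0.0205 = 2·5.22·(√4.80 − √0.359)/0.0205
  = 10.440 × (2.1909 − 0.59917) / 0.0205 = 810.61 s.

811 s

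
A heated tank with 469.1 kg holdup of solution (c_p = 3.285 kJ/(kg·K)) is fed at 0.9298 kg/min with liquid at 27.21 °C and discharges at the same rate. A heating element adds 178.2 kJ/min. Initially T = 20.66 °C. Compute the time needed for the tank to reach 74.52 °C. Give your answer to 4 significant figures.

894.0 min

First-law balance (no shaft work): M c_p dT/dt = ṁ c_p (T_in − T) + 178.2.
τ = M/ṁ = 504.517 min; T_ss = T_in + Q̇/(ṁ c_p) = 85.5522 °C.
T(t) = T_ss + (T₀ − T_ss) e^(−t/τ). Set T = 74.52:
e^(−t/τ) = (74.52 − 85.5522)/(20.66 − 85.5522) = 0.170008
t = −504.517 · ln(0.170008) = 893.959 min.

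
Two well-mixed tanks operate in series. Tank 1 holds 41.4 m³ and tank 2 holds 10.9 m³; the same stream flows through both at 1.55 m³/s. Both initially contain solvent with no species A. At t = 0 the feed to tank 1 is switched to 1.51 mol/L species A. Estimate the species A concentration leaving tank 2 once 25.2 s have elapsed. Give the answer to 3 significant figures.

Time constants: τᵢ = Vᵢ/Q for each well-mixed tank.
τ₁ = 41.4/1.55 = 26.710 s; τ₂ = 10.9/1.55 = 7.0323 s.
Tank 1: C₁ = C_in(1 − e^(−t/τ₁)). Tank 2 (τ₁ ≠ τ₂): C₂ = C_in[1 − (τ₁ e^(−t/τ₁) − τ₂ e^(−t/τ₂))/(τ₁ − τ₂)].
At t = 25.2: e^(−t/τ₁) = 0.38927, e^(−t/τ₂) = 0.027779.
C₂ = 1.51·[1 − (26.710·0.38927 − 7.0323·0.027779)/(19.677)] = 1.51·0.48154 = 0.72712 mol/L.

0.727 mol/L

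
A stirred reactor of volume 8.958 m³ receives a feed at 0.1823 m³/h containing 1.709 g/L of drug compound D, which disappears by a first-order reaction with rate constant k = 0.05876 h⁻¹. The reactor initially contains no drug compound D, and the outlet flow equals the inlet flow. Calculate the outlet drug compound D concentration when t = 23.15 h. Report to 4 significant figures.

Accumulation = in − out − consumed: V dC/dt = Q C_in − Q C − k V C.
This is linear with rate a = Q/V + k = 0.0791105 h⁻¹.
C_ss = Q C_in/(Q + kV) = 0.439626 g/L; C(t) = C_ss + (C₀ − C_ss) e^(−a t).
C(23.15) = 0.439626 + (-0.439626)·e^(−0.0791105·23.15) = 0.439626 + (-0.439626)·0.160188 = 0.369203 g/L.

0.3692 g/L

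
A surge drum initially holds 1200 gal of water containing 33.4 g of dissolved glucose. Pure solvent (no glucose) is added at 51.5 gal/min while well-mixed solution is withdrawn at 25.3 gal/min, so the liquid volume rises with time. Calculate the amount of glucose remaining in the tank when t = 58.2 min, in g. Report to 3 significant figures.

15.1 g

Total volume: dV/dt = Q_in − Q_out = 26.200 gal/min, so V(t) = 1200 + 26.200 t and V(58.2) = 2724.8 gal.
Solute balance: dm/dt = 0 − Q_out C = −Q_out m/V(t).
dm/m = −Q_out dt/(V₀ + 26.200 t); integrating gives ln(m/m₀) = −(Q_out/(Q_in−Q_out)) ln(V/V₀).
m = m₀ (V₀/V)^(Q_out/(Q_in−Q_out)) = 33.4 × (1200/2724.8)^(0.96565) = 15.129 g.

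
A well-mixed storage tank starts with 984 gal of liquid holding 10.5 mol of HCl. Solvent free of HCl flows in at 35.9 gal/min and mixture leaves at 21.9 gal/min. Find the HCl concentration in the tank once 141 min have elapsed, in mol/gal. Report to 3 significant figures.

Total volume: dV/dt = Q_in − Q_out = 14.000 gal/min, so V(t) = 984 + 14.000 t and V(141) = 2958.0 gal.
Species balance (pure solvent in): dm/dt = −Q_out · m/V(t).
Separate: dm/m = −Q_out dt/V(t) ⇒ ln(m/m₀) = −(Q_out/(Q_in−Q_out)) ln(V/V₀).
m = m₀ (V₀/V)^(Q_out/(Q_in−Q_out)) = 10.5 × (984/2958.0)^(1.5643) = 1.8770 mol.
C = m/V = 1.8770/2958.0 = 0.00063454 mol/gal.

0.000635 mol/gal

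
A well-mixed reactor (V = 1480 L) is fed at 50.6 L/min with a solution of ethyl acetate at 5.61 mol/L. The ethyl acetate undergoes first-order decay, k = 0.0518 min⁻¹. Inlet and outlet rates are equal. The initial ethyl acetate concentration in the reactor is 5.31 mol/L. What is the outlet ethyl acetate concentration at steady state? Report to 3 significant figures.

V dC/dt = Q(C_in − C) − k V C.
Steady state (dC/dt = 0): C_ss = Q C_in/(Q + kV) = C_in/(1 + kV/Q).
C_ss = 50.6·5.61/(50.6 + 0.0518·1480) = 283.87/127.26 = 2.2305 mol/L.

2.23 mol/L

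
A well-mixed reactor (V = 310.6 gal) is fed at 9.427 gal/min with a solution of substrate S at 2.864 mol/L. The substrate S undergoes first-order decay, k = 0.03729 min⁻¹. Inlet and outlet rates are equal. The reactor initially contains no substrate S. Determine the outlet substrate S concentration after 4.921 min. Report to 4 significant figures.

Species balance: V dC/dt = Q C_in − Q C − k V C.
This is linear with rate a = Q/V + k = 0.0676409 min⁻¹.
C_ss = Q C_in/(Q + kV) = 1.28510 mol/L; C(t) = C_ss + (C₀ − C_ss) e^(−a t).
C(4.921) = 1.28510 + (-1.28510)·e^(−0.0676409·4.921) = 1.28510 + (-1.28510)·0.716870 = 0.363849 mol/L.

0.3638 mol/L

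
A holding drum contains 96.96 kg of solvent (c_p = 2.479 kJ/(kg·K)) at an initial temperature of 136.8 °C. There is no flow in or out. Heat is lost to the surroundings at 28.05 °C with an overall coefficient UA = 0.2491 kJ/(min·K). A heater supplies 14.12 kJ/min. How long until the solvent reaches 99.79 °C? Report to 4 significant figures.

M c_p dT/dt = −UA(T − T_amb) + Q̇.
τ = M c_p/UA = 964.929 min; T_ss = T_amb + Q̇/UA = 28.05 + 14.12/0.2491 = 84.7341 °C.
T(t) = T_ss + (T₀ − T_ss)e^(−t/τ); set T = 99.79:
t = −τ ln[(T − T_ss)/(T₀ − T_ss)] = −964.929 · ln(0.289171) = 1197.22 min.

1197 min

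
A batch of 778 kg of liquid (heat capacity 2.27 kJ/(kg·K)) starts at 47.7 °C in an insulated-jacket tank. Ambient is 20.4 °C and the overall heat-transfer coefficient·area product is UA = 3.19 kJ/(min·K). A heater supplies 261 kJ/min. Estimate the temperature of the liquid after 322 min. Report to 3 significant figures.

71.7 °C

M c_p dT/dt = −UA(T − T_amb) + Q̇.
dT/dt = (T_ss − T)/τ with T_ss = T_amb + Q̇/UA = 20.4 + 261/3.19 = 102.22 °C, τ = M c_p/UA = 778·2.27/3.19 = 553.62 min.
This is linear first-order; T(t) = T_ss + (T₀ − T_ss) e^(−t/τ).
T(322) = 102.22 + (-54.518)·0.55899 = 71.743 °C.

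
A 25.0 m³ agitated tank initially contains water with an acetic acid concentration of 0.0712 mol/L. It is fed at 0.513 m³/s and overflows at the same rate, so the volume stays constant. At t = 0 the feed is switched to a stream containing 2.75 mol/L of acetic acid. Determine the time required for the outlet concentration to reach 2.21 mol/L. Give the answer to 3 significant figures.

78.0 s

Mass balance on the solute (V constant): V dC/dt = Q(C_in − C), so τ = V/Q = 48.733 s.
C(t) = C_in + (C₀ − C_in) e^(−t/τ). Set C = 2.21 and solve for t:
e^(−t/τ) = (C − C_in)/(C₀ − C_in) = (2.21 − 2.75)/(0.0712 − 2.75) = 0.20158
t = −τ ln(…) = 48.733 × 1.6016 = 78.048 s.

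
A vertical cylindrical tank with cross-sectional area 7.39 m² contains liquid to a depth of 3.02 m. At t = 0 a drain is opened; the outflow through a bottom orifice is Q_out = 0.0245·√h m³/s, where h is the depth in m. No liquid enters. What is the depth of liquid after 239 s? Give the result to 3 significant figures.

1.80 m

Accumulation of liquid (constant cross-section A): A dh/dt = −0.0245 √h.
Separate and integrate: 2(√h − √h₀) = −(0.0245/A) t.
√h = √3.02 − 0.0245·239/(2·7.39) = 1.7378 − 0.39618 = 1.3416.
h = 1.3416² = 1.8000 m.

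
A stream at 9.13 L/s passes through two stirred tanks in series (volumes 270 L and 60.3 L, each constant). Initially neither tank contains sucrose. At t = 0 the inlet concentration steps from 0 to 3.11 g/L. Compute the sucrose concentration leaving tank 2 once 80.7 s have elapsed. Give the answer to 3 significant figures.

Each tank obeys Vᵢ dCᵢ/dt = Q(Cᵢ₋₁ − Cᵢ), so τᵢ = Vᵢ/Q.
τ₁ = 270/9.13 = 29.573 s; τ₂ = 60.3/9.13 = 6.6046 s.
Solving the cascade with C₁(0)=C₂(0)=0 gives C₂(t) = C_in[1 − (τ₁ e^(−t/τ₁) − τ₂ e^(−t/τ₂))/(τ₁ − τ₂)].
At t = 80.7: e^(−t/τ₁) = 0.065294, e^(−t/τ₂) = 4.9370e-06.
C₂ = 3.11·[1 − (29.573·0.065294 − 6.6046·4.9370e-06)/(22.968)] = 3.11·0.91593 = 2.8485 g/L.

2.85 g/L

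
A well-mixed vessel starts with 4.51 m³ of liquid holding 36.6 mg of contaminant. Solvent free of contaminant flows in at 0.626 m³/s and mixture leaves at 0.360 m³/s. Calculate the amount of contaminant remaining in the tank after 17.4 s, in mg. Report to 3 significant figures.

Let m(t) be the amount of contaminant. Volume: V(t) = V₀ + (Q_in − Q_out) t = 4.51 + 0.26600 t; V(17.4) = 9.1384 m³.
No contaminant enters, so dm/dt = −Q_out · (m/V).
dm/m = −Q_out dt/(V₀ + 0.26600 t); integrating gives ln(m/m₀) = −(Q_out/(Q_in−Q_out)) ln(V/V₀).
m = m₀ (V₀/V)^(Q_out/(Q_in−Q_out)) = 36.6 × (4.51/9.1384)^(1.3534) = 14.074 mg.

14.1 mg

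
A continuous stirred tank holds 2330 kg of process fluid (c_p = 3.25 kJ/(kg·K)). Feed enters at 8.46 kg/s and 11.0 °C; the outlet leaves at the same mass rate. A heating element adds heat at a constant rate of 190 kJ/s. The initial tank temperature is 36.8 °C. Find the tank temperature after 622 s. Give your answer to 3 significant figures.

M c_p dT/dt = ṁ c_p (T_in − T) + Q̇.
Rearrange: dT/dt = (T_ss − T)/τ with τ = M/ṁ = 275.41 s and T_ss = T_in + Q̇/(ṁ c_p) = 17.910 °C.
Solution: T(t) = T_ss + (T₀ − T_ss) e^(−t/τ).
T(622) = 17.910 + (18.890)·e^(−622/275.41) = 17.910 + (18.890)·0.10452 = 19.885 °C.

19.9 °C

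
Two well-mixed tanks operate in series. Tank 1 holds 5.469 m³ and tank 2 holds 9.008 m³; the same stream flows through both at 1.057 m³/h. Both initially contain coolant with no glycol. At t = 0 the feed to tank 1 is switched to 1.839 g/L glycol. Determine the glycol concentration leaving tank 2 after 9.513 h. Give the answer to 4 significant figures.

0.7580 g/L

Time constants: τᵢ = Vᵢ/Q for each well-mixed tank.
τ₁ = 5.469/1.057 = 5.17408 h; τ₂ = 9.008/1.057 = 8.52223 h.
Solving the cascade with C₁(0)=C₂(0)=0 gives C₂(t) = C_in[1 − (τ₁ e^(−t/τ₁) − τ₂ e^(−t/τ₂))/(τ₁ − τ₂)].
At t = 9.513: e^(−t/τ₁) = 0.159042, e^(−t/τ₂) = 0.327503.
C₂ = 1.839·[1 − (5.17408·0.159042 − 8.52223·0.327503)/(-3.34816)] = 1.839·0.412164 = 0.757970 g/L.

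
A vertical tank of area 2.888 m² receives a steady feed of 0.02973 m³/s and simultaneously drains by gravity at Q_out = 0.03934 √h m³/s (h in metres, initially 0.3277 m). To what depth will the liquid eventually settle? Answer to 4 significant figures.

Volume balance on the tank: A dh/dt = Q_in − 0.03934 √h. At steady state dh/dt = 0:
Q_in = 0.03934 √h_ss ⇒ √h_ss = 0.02973/0.03934 = 0.755719.
h_ss = 0.755719² = 0.571112 m. (Since h₀ = 0.3277 m < h_ss, the level will rise toward this value.)

0.5711 m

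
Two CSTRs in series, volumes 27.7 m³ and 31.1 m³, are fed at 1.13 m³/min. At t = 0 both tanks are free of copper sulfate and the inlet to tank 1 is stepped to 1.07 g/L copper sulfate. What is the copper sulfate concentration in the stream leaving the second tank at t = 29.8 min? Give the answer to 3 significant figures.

0.340 g/L

Each tank obeys Vᵢ dCᵢ/dt = Q(Cᵢ₋₁ − Cᵢ), so τᵢ = Vᵢ/Q.
τ₁ = 27.7/1.13 = 24.513 min; τ₂ = 31.1/1.13 = 27.522 min.
Tank 1: C₁ = C_in(1 − e^(−t/τ₁)). Tank 2 (τ₁ ≠ τ₂): C₂ = C_in[1 − (τ₁ e^(−t/τ₁) − τ₂ e^(−t/τ₂))/(τ₁ − τ₂)].
At t = 29.8: e^(−t/τ₁) = 0.29651, e^(−t/τ₂) = 0.33866.
C₂ = 1.07·[1 − (24.513·0.29651 − 27.522·0.33866)/(-3.0088)] = 1.07·0.31798 = 0.34024 g/L.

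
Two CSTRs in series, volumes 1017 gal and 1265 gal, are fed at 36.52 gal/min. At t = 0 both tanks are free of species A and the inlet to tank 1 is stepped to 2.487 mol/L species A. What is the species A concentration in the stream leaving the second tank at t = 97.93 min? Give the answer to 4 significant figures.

2.039 mol/L

Each tank obeys Vᵢ dCᵢ/dt = Q(Cᵢ₋₁ − Cᵢ), so τᵢ = Vᵢ/Q.
τ₁ = 1017/36.52 = 27.8478 min; τ₂ = 1265/36.52 = 34.6386 min.
Tank 1: C₁ = C_in(1 − e^(−t/τ₁)). Tank 2 (τ₁ ≠ τ₂): C₂ = C_in[1 − (τ₁ e^(−t/τ₁) − τ₂ e^(−t/τ₂))/(τ₁ − τ₂)].
At t = 97.93: e^(−t/τ₁) = 0.0296996, e^(−t/τ₂) = 0.0591785.
C₂ = 2.487·[1 − (27.8478·0.0296996 − 34.6386·0.0591785)/(-6.79080)] = 2.487·0.819934 = 2.03918 mol/L.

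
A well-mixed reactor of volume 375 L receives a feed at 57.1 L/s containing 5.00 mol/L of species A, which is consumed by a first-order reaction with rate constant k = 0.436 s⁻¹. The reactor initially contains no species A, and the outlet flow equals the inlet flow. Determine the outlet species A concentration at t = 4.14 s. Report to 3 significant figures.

1.18 mol/L

Species balance: V dC/dt = Q C_in − Q C − k V C.
This is linear with rate a = Q/V + k = 0.58827 s⁻¹.
C_ss = Q C_in/(Q + kV) = 1.2942 mol/L; C(t) = C_ss + (C₀ − C_ss) e^(−a t).
C(4.14) = 1.2942 + (-1.2942)·e^(−0.58827·4.14) = 1.2942 + (-1.2942)·0.087561 = 1.1809 mol/L.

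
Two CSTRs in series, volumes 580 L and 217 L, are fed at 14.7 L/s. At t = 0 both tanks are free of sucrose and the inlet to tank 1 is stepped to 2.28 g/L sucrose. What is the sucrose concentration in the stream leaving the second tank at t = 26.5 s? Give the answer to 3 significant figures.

Species balance on tank i: dCᵢ/dt = (Cᵢ₋₁ − Cᵢ)/τᵢ with τᵢ = Vᵢ/Q.
τ₁ = 580/14.7 = 39.456 s; τ₂ = 217/14.7 = 14.762 s.
Tank 1: C₁ = C_in(1 − e^(−t/τ₁)). Tank 2 (τ₁ ≠ τ₂): C₂ = C_in[1 − (τ₁ e^(−t/τ₁) − τ₂ e^(−t/τ₂))/(τ₁ − τ₂)].
At t = 26.5: e^(−t/τ₁) = 0.51087, e^(−t/τ₂) = 0.16610.
C₂ = 2.28·[1 − (39.456·0.51087 − 14.762·0.16610)/(24.694)] = 2.28·0.28303 = 0.64530 g/L.

0.645 g/L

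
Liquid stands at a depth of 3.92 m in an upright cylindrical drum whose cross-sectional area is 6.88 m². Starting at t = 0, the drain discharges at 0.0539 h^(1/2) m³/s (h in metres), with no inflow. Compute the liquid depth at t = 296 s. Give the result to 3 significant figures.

A dh/dt = −Q_out = −0.0539 √h.
This is separable: 2 d(√h)/dt = −0.0539/A, so √h = √h₀ − (0.0539/(2A)) t.
√h = √3.92 − 0.0539·296/(2·6.88) = 1.9799 − 1.1595 = 0.82042.
h = 0.82042² = 0.67309 m.

0.673 m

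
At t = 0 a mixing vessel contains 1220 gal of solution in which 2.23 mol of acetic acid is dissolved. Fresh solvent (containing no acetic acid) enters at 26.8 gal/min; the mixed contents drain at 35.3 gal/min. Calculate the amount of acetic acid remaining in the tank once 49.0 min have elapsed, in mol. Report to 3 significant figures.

0.394 mol

Let m(t) be the amount of acetic acid. Volume: V(t) = V₀ + (Q_in − Q_out) t = 1220 − 8.5000 t; V(49.0) = 803.50 gal.
Solute balance: dm/dt = 0 − Q_out C = −Q_out m/V(t).
Separate: dm/m = −Q_out dt/V(t) ⇒ ln(m/m₀) = −(Q_out/(Q_in−Q_out)) ln(V/V₀).
m = m₀ (V₀/V)^(Q_out/(Q_in−Q_out)) = 2.23 × (1220/803.50)^(-4.1529) = 0.39361 mol.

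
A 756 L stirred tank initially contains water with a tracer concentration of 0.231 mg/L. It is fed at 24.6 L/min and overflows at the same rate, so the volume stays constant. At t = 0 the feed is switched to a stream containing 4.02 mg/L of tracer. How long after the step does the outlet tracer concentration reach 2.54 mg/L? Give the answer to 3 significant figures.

Species balance on the tank: V dC/dt = Q(C_in − C), so τ = V/Q = 30.732 min.
C(t) = C_in + (C₀ − C_in) e^(−t/τ). Set C = 2.54 and solve for t:
e^(−t/τ) = (C − C_in)/(C₀ − C_in) = (2.54 − 4.02)/(0.231 − 4.02) = 0.39060
t = −τ ln(…) = 30.732 × 0.94006 = 28.890 min.

28.9 min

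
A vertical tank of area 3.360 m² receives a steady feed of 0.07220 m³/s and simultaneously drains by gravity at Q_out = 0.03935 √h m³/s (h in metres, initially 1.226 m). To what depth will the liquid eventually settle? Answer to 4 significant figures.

A dh/dt = Q_in − 0.03935 √h. Steady state requires inflow = outflow:
Q_in = 0.03935 √h_ss ⇒ √h_ss = 0.07220/0.03935 = 1.83482.
h_ss = 1.83482² = 3.36655 m. (Since h₀ = 1.226 m < h_ss, the level will rise toward this value.)

3.367 m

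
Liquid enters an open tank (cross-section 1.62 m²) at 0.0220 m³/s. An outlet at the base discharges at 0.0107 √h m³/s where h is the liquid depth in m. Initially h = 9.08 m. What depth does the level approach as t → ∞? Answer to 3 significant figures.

4.23 m

Level balance: A dh/dt = 0.0220 − 0.0107 √h. Setting dh/dt = 0:
Q_in = 0.0107 √h_ss ⇒ √h_ss = 0.0220/0.0107 = 2.0561.
h_ss = 2.0561² = 4.2274 m. (Since h₀ = 9.08 m > h_ss, the level will fall toward this value.)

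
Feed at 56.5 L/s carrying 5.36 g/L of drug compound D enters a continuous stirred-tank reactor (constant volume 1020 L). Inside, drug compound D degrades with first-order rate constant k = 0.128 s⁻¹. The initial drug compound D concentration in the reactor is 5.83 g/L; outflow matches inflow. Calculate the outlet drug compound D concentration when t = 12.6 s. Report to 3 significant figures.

V dC/dt = Q(C_in − C) − k V C.
dC/dt = (Q/V) C_in − (Q/V + k) C; effective rate a = Q/V + k = 0.055392 + 0.128 = 0.18339 s⁻¹.
C_ss = Q C_in/(Q + kV) = 1.6189 g/L; C(t) = C_ss + (C₀ − C_ss) e^(−a t).
C(12.6) = 1.6189 + (4.2111)·e^(−0.18339·12.6) = 1.6189 + (4.2111)·0.099188 = 2.0366 g/L.

2.04 g/L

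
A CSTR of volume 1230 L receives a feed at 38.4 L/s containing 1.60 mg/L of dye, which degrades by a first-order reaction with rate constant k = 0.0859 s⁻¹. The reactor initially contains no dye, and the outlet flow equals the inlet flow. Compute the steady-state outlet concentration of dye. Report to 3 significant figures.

0.426 mg/L

Accumulation = in − out − consumed: V dC/dt = Q C_in − Q C − k V C.
Steady state (dC/dt = 0): C_ss = Q C_in/(Q + kV) = C_in/(1 + kV/Q).
C_ss = 38.4·1.60/(38.4 + 0.0859·1230) = 61.440/144.06 = 0.42650 mg/L.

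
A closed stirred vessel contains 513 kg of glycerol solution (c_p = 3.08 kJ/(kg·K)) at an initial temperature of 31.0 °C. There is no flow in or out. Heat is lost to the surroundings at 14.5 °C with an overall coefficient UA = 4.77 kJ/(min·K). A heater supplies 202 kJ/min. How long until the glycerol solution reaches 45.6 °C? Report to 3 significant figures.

276 min

First-law balance (no shaft work): M c_p dT/dt = −UA(T − T_amb) + Q̇.
τ = M c_p/UA = 331.25 min; T_ss = T_amb + Q̇/UA = 14.5 + 202/4.77 = 56.848 °C.
T(t) = T_ss + (T₀ − T_ss)e^(−t/τ); set T = 45.6:
t = −τ ln[(T − T_ss)/(T₀ − T_ss)] = −331.25 · ln(0.43516) = 275.61 min.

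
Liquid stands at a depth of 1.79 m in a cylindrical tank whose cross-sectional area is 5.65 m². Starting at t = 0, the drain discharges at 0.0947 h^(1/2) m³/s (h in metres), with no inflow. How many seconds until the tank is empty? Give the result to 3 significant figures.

160 s

Mass balance (ρ constant): A dh/dt = −0.0947 √h.
∫ h^(−1/2) dh = −(0.0947/A) ∫ dt, giving 2√h = 2√h₀ − (0.0947/A) t.
Tank is empty when √h = 0: t_empty = 2A√h₀/0.0947.
t_empty = 2·5.65·√1.79/0.0947 = 11.300·1.3379/0.0947 = 159.64 s.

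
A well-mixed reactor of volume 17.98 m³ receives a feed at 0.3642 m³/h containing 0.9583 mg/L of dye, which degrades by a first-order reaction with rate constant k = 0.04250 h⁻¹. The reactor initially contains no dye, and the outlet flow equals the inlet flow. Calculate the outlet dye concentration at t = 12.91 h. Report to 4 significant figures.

0.1717 mg/L

V dC/dt = Q(C_in − C) − k V C.
This is linear with rate a = Q/V + k = 0.0627558 h⁻¹.
C_ss = Q C_in/(Q + kV) = 0.309313 mg/L; C(t) = C_ss + (C₀ − C_ss) e^(−a t).
C(12.91) = 0.309313 + (-0.309313)·e^(−0.0627558·12.91) = 0.309313 + (-0.309313)·0.444779 = 0.171737 mg/L.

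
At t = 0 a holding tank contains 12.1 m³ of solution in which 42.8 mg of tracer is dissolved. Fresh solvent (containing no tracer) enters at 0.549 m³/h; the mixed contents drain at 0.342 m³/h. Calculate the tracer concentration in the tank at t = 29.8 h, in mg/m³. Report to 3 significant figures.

1.19 mg/m³

Total volume: dV/dt = Q_in − Q_out = 0.20700 m³/h, so V(t) = 12.1 + 0.20700 t and V(29.8) = 18.269 m³.
Species balance (pure solvent in): dm/dt = −Q_out · m/V(t).
Separate: dm/m = −Q_out dt/V(t) ⇒ ln(m/m₀) = −(Q_out/(Q_in−Q_out)) ln(V/V₀).
m = m₀ (V₀/V)^(Q_out/(Q_in−Q_out)) = 42.8 × (12.1/18.269)^(1.6522) = 21.669 mg.
C = m/V = 21.669/18.269 = 1.1861 mg/m³.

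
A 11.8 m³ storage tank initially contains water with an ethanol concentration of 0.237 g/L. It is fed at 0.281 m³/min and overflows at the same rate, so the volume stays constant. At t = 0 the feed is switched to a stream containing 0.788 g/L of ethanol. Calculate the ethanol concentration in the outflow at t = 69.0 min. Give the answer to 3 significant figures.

Unsteady species balance (constant V, well mixed): V dC/dt = Q(C_in − C).
Time constant τ = V/Q = 11.8/0.281 = 41.993 min.
Solution: C(t) = C_in + (C₀ − C_in) e^(−t/τ).
C(69.0) = 0.788 + (0.237 − 0.788)·e^(−69.0/41.993) = 0.788 + (-0.55100)·0.19337 = 0.68145 g/L.

0.681 g/L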